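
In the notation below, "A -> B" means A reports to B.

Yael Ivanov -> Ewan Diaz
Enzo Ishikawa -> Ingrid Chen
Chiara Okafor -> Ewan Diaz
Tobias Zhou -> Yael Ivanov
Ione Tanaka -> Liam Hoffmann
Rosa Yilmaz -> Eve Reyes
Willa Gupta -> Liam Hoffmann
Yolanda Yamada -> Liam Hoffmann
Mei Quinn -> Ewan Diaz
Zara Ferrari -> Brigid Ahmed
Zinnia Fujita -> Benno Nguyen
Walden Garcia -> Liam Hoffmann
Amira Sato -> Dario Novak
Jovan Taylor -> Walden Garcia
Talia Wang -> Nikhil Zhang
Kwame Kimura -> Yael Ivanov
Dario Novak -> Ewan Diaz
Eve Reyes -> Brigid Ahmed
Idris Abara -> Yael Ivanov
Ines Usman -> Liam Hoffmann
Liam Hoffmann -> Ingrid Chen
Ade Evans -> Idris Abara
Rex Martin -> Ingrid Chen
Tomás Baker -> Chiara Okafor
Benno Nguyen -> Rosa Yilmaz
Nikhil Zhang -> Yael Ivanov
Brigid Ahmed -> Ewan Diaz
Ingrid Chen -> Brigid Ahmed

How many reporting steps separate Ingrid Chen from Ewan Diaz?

Chain from Ingrid Chen up to Ewan Diaz: Ingrid Chen → Brigid Ahmed → Ewan Diaz. That is 2 steps up, so Ingrid Chen is 2 levels below Ewan Diaz.

2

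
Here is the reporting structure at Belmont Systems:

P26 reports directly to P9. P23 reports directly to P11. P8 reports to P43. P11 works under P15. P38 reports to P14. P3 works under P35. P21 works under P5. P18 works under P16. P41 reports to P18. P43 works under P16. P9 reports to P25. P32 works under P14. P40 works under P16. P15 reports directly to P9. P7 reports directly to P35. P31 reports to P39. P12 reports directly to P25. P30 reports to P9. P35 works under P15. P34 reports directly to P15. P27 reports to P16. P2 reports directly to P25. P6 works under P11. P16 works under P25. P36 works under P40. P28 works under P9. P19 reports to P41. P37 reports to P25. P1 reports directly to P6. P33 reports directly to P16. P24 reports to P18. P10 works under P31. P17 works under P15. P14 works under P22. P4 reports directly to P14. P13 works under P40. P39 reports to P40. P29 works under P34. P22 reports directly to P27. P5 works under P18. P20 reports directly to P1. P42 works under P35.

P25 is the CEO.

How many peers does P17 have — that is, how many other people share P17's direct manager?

P17 reports to P15. P15's other direct reports are P34, P11, P35 — 3 peers.

3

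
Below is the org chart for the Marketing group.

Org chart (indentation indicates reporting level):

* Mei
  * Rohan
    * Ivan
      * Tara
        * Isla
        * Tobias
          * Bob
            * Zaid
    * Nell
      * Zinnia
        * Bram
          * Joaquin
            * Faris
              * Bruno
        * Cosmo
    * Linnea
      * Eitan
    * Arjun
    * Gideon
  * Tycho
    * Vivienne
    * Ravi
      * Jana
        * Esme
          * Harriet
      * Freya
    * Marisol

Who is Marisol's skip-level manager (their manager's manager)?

Mei

Marisol reports to Tycho, and Tycho reports to Mei. So Marisol's skip-level manager is Mei.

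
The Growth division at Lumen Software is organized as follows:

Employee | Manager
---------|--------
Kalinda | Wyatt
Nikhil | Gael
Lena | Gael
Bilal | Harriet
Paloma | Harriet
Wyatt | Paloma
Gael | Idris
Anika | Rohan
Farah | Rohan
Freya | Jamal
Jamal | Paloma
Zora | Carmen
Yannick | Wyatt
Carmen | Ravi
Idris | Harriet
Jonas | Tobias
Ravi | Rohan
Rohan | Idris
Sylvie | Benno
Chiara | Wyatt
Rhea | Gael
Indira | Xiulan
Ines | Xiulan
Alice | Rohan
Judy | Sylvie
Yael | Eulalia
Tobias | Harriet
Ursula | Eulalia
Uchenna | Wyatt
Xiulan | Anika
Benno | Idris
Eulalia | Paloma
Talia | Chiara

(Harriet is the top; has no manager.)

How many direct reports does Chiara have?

Chiara directly manages Talia. That is 1 direct report.

1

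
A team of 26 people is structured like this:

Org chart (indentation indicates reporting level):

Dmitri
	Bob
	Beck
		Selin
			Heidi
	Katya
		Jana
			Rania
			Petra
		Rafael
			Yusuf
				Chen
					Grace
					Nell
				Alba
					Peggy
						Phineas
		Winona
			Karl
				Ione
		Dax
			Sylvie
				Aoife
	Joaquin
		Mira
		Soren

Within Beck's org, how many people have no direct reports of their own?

1

The only person in Beck's organization with no one reporting to them is Heidi. That is 1.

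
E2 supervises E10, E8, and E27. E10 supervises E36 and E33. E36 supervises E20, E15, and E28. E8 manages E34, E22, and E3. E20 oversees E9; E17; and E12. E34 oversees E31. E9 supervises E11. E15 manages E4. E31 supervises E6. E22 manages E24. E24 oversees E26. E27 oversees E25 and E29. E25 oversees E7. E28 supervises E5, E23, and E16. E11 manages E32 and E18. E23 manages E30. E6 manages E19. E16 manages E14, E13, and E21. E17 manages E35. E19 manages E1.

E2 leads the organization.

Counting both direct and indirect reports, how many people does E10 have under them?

E10 directly manages E36, E33. Under E36: E28, E16, E21, E13, E14, E23, E30, E5, E15, E4, E20, E12, E17, E35, E9, E11, E18, E32 (18). E33 has no reports. So E10's organization is 2 direct reports plus everyone under them: 19 + 1 = 20.

20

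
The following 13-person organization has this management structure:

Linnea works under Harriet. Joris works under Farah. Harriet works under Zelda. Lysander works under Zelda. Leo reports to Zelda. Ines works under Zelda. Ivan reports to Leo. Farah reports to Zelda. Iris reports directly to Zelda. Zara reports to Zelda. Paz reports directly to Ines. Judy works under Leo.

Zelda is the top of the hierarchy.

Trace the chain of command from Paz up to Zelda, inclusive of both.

Paz reports to Ines. Ines reports to Zelda. Zelda is at the top.

Paz -> Ines -> Zelda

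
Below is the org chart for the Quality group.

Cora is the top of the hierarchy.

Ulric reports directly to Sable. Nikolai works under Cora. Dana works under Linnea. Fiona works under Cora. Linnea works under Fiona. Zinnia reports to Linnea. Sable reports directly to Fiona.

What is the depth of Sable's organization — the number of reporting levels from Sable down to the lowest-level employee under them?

The longest chain under Sable runs Sable → Ulric, which is 1 level below Sable.

1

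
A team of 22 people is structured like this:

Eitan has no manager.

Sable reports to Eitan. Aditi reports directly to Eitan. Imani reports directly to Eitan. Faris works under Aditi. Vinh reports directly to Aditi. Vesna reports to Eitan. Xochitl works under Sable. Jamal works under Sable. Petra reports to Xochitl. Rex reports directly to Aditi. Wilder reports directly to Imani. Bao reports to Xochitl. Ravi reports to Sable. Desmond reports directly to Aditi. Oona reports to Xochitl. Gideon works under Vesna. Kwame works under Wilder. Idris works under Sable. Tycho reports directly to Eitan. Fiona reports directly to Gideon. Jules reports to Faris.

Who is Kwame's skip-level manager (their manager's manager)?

Imani

Kwame reports to Wilder, and Wilder reports to Imani. So Kwame's skip-level manager is Imani.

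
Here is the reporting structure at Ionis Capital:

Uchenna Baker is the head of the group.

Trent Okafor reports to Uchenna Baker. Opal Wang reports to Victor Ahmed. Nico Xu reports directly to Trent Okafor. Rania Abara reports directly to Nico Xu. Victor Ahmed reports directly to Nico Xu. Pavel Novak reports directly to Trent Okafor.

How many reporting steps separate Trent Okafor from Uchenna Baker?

Chain from Trent Okafor up to Uchenna Baker: Trent Okafor → Uchenna Baker. That is 1 step up, so Trent Okafor is 1 level below Uchenna Baker.

1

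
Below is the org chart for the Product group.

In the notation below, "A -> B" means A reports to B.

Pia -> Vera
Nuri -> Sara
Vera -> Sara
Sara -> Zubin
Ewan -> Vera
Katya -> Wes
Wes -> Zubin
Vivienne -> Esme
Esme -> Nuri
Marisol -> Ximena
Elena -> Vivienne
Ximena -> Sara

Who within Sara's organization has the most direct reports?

Direct-report counts within Sara's organization: Sara has 3; Ximena has 1; Vera has 2; Nuri has 1; Esme has 1; Vivienne has 1. The largest is 3, held by Sara.

Sara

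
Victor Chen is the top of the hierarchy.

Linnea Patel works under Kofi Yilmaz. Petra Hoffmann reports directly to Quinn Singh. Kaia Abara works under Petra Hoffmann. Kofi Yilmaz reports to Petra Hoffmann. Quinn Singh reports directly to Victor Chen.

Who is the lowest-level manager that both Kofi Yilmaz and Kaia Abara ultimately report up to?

Petra Hoffmann

Kofi Yilmaz's chain of managers is Petra Hoffmann, Quinn Singh, Victor Chen. Kaia Abara's chain of managers is Petra Hoffmann, Quinn Singh, Victor Chen. The first manager that appears in both chains is Petra Hoffmann.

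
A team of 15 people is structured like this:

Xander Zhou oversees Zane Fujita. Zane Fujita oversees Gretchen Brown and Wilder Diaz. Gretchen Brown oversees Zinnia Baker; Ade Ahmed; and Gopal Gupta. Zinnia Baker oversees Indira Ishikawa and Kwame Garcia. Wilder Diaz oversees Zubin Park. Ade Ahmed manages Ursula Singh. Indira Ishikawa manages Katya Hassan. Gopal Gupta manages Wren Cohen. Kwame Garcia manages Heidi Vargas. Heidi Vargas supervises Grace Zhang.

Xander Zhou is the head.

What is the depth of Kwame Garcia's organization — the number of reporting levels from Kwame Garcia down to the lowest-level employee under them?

2

The longest chain under Kwame Garcia runs Kwame Garcia → Heidi Vargas → Grace Zhang, which is 2 levels below Kwame Garcia.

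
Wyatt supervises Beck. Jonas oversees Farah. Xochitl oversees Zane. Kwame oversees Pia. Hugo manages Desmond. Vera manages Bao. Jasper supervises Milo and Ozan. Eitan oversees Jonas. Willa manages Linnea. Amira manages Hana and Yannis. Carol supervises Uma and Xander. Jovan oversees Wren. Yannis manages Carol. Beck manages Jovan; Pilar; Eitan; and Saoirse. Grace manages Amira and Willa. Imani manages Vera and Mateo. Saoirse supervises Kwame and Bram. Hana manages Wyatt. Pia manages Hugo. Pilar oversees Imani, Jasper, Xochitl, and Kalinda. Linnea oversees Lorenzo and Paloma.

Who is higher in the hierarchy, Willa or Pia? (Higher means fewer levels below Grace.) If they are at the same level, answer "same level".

Willa is 1 level below Grace; Pia is 7. Willa is higher.

Willa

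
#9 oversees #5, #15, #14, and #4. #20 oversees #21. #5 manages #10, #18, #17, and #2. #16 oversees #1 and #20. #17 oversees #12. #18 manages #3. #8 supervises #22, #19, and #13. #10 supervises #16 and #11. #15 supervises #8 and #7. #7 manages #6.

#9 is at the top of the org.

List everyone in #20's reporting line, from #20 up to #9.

#20 -> #16 -> #10 -> #5 -> #9

#20 reports to #16. #16 reports to #10. #10 reports to #5. #5 reports to #9. #9 is at the top.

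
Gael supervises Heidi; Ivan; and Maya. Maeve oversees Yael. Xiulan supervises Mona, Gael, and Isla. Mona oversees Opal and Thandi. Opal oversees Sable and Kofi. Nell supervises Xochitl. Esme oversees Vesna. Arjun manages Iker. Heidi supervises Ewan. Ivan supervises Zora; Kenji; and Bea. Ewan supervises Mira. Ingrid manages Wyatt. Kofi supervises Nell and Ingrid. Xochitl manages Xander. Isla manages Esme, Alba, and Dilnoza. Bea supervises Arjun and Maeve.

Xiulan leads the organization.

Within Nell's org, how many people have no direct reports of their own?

The only person in Nell's organization with no one reporting to them is Xander. That is 1.

1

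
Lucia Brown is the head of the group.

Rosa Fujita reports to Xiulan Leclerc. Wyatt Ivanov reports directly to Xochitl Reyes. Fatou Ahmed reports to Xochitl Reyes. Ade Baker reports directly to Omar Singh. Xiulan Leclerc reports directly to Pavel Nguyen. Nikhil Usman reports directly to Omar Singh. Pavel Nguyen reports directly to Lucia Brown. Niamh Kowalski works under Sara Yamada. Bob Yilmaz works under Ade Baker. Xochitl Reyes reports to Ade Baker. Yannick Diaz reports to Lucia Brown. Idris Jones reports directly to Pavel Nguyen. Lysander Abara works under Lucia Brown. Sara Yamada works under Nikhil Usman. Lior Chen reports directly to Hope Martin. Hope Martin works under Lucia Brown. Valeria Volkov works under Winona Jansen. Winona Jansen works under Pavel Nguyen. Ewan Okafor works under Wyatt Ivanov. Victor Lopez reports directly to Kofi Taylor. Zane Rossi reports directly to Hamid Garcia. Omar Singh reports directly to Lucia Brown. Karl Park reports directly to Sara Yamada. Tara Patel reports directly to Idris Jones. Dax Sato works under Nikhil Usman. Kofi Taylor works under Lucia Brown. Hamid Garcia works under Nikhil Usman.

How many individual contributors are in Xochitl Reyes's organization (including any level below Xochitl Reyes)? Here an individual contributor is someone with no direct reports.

2

The people in Xochitl Reyes's organization with no one reporting to them are Fatou Ahmed, Ewan Okafor. That is 2.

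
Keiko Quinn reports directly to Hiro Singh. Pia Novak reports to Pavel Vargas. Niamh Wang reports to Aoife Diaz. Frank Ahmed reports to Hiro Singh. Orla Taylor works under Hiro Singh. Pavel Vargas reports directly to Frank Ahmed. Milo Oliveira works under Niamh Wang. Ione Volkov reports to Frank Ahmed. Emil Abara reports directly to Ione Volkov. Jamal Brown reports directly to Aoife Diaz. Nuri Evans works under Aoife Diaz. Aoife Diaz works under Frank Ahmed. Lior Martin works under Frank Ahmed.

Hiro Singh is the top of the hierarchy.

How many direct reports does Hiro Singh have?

3

Hiro Singh directly manages Frank Ahmed, Orla Taylor, Keiko Quinn. That is 3 direct reports.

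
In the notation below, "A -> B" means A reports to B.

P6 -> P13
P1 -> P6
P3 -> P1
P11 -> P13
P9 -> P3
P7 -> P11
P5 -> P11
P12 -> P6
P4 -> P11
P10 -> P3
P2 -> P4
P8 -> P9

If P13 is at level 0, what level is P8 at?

Chain from P8 up to P13: P8 → P9 → P3 → P1 → P6 → P13. That is 5 steps up, so P8 is 5 levels below P13.

5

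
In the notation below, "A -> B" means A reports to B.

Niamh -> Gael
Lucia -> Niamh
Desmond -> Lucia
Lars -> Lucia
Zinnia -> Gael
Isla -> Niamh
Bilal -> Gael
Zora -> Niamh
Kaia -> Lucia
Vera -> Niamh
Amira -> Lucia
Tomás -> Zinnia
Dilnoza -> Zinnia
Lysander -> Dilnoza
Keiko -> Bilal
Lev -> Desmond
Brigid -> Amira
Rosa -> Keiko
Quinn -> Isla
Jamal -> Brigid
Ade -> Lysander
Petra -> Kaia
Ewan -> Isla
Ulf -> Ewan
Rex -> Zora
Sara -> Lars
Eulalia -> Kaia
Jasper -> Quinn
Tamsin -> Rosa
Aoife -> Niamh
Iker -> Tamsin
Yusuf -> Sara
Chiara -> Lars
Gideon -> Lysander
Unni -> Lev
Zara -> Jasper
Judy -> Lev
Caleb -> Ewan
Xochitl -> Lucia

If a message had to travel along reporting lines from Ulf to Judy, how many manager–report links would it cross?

7

Ulf is 3 levels below Niamh, and Judy is 4 levels below Niamh (their lowest common manager). The shortest path runs up from Ulf to Niamh and back down to Judy: 3 + 4 = 7 links.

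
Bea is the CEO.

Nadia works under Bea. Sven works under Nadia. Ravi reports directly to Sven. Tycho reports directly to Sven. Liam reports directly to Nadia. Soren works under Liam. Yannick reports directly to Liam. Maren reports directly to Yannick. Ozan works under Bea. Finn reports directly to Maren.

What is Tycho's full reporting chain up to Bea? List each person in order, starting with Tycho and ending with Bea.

Tycho reports to Sven. Sven reports to Nadia. Nadia reports to Bea. Bea is at the top.

Tycho -> Sven -> Nadia -> Bea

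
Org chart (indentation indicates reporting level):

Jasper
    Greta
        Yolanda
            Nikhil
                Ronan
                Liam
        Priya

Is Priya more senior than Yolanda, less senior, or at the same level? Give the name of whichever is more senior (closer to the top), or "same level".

same level

Both Priya and Yolanda are 2 levels below Jasper.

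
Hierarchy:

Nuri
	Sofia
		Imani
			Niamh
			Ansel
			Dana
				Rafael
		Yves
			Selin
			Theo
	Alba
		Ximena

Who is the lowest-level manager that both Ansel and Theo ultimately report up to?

Ansel's chain of managers is Imani, Sofia, Nuri. Theo's chain of managers is Yves, Sofia, Nuri. The first manager that appears in both chains is Sofia.

Sofia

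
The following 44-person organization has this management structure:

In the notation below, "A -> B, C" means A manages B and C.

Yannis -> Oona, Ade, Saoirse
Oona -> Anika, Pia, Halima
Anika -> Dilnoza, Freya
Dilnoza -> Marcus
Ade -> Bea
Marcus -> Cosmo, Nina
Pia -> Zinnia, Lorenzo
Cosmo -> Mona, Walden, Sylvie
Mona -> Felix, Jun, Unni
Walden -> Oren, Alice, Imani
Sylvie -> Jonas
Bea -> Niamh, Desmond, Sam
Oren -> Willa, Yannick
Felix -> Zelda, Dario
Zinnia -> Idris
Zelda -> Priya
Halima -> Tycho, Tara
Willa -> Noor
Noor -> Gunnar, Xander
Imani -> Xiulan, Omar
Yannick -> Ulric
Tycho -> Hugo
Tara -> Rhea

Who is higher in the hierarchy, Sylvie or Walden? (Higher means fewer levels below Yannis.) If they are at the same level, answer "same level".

Both Sylvie and Walden are 6 levels below Yannis.

same level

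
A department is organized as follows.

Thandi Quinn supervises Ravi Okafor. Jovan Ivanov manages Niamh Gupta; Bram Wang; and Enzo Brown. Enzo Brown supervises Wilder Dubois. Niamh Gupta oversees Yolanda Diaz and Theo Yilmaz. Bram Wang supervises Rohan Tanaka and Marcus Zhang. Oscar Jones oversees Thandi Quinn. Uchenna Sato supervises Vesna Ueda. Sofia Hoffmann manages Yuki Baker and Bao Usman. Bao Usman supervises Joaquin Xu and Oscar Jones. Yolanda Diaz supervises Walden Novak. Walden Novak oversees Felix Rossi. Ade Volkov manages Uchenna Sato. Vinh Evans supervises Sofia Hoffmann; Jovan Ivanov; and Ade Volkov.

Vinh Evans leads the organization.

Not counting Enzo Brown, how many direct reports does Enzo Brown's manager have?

Enzo Brown reports to Jovan Ivanov. Jovan Ivanov's other direct reports are Niamh Gupta, Bram Wang — 2 peers.

2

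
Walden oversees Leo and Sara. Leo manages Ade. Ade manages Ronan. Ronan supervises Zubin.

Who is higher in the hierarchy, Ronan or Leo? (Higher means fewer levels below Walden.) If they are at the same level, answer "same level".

Leo

Ronan is 3 levels below Walden; Leo is 1. Leo is higher.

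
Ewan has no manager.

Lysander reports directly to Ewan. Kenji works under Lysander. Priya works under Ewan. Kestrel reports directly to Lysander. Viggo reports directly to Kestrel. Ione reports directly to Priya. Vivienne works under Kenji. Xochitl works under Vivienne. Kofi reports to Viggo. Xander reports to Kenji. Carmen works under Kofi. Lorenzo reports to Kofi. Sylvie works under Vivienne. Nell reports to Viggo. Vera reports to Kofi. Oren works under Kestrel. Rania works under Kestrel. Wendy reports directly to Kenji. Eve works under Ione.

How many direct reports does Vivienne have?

2

Vivienne directly manages Xochitl, Sylvie. That is 2 direct reports.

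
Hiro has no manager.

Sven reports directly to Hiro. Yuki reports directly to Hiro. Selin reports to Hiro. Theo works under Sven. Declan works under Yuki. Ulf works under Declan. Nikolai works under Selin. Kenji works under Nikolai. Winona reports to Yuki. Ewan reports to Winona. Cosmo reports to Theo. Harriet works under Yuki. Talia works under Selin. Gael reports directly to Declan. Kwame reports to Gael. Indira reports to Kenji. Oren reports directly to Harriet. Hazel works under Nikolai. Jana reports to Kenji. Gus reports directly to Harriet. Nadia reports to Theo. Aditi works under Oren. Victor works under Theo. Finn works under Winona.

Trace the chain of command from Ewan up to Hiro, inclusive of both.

Ewan reports to Winona. Winona reports to Yuki. Yuki reports to Hiro. Hiro is at the top.

Ewan -> Winona -> Yuki -> Hiro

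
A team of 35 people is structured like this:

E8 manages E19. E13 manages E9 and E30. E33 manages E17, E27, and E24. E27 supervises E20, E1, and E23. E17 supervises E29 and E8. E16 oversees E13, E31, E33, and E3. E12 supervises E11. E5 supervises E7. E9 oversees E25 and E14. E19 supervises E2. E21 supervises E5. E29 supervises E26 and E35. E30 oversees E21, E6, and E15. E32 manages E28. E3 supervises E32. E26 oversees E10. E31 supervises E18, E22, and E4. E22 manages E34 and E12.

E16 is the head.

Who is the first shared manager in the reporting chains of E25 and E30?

E13

E25's chain of managers is E9, E13, E16. E30's chain of managers is E13, E16. The first manager that appears in both chains is E13.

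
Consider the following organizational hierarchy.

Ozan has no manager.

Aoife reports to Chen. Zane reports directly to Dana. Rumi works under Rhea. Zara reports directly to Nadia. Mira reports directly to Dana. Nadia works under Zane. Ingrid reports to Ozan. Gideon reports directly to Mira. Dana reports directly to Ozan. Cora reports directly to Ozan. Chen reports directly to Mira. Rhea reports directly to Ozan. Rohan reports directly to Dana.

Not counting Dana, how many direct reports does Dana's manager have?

3

Dana reports to Ozan. Ozan's other direct reports are Ingrid, Rhea, Cora — 3 peers.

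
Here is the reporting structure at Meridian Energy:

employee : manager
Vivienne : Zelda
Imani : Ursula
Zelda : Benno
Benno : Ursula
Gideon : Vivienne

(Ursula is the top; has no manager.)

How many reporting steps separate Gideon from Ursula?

Chain from Gideon up to Ursula: Gideon → Vivienne → Zelda → Benno → Ursula. That is 4 steps up, so Gideon is 4 levels below Ursula.

4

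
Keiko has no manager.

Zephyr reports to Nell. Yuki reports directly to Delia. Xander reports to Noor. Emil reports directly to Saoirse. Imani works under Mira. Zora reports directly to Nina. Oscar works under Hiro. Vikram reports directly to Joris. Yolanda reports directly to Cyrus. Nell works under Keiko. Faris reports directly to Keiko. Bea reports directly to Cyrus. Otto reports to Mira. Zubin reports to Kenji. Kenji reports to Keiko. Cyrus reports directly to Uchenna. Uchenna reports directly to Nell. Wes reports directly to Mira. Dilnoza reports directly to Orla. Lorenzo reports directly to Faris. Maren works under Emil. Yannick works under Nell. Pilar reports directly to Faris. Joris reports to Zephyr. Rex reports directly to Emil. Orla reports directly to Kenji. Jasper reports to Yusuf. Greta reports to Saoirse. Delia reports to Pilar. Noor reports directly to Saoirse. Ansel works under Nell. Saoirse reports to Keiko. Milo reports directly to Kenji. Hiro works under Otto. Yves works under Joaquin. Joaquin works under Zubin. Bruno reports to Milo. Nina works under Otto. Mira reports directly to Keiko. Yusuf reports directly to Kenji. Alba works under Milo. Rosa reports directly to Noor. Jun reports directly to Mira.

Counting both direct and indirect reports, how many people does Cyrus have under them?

Cyrus directly manages Bea, Yolanda. Bea has no reports. Yolanda has no reports. So Cyrus's organization is 2 direct reports plus everyone under them: 1 + 1 = 2.

2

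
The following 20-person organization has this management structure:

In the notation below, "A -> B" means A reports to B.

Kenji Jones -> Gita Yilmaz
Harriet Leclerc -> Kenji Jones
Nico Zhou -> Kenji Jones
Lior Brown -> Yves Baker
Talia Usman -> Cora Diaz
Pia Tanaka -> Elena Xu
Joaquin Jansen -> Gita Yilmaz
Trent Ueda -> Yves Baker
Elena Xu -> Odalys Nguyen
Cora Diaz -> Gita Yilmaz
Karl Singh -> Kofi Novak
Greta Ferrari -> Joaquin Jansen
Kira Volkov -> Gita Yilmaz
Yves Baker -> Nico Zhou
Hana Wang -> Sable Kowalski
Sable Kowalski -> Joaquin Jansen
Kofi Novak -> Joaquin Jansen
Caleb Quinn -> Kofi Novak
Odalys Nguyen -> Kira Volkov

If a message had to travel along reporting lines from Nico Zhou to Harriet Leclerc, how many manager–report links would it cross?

Nico Zhou is 1 level below Kenji Jones, and Harriet Leclerc is 1 level below Kenji Jones (their lowest common manager). The shortest path runs up from Nico Zhou to Kenji Jones and back down to Harriet Leclerc: 1 + 1 = 2 links.

2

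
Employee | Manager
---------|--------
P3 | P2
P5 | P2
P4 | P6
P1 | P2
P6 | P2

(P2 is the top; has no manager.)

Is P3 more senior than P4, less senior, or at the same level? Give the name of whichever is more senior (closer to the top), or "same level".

P3

P3 is 1 level below P2; P4 is 2. P3 is higher.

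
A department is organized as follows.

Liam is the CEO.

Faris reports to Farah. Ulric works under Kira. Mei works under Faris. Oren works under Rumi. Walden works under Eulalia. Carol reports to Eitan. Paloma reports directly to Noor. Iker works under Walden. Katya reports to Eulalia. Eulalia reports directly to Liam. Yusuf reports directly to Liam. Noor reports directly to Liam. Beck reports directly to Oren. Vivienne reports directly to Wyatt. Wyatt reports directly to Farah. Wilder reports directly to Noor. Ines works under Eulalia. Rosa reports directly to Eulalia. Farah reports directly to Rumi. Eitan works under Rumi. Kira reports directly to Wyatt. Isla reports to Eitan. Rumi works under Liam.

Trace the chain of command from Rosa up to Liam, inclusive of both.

Rosa reports to Eulalia. Eulalia reports to Liam. Liam is at the top.

Rosa -> Eulalia -> Liam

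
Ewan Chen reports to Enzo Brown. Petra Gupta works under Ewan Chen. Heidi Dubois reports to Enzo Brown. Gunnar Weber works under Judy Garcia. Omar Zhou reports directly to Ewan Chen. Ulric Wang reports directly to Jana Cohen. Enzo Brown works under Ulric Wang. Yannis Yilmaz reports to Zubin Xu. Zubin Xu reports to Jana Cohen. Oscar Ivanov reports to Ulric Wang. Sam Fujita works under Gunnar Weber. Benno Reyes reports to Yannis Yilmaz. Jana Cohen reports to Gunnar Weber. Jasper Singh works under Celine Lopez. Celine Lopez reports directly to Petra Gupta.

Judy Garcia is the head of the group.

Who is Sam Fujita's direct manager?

Sam Fujita reports directly to Gunnar Weber.

Gunnar Weber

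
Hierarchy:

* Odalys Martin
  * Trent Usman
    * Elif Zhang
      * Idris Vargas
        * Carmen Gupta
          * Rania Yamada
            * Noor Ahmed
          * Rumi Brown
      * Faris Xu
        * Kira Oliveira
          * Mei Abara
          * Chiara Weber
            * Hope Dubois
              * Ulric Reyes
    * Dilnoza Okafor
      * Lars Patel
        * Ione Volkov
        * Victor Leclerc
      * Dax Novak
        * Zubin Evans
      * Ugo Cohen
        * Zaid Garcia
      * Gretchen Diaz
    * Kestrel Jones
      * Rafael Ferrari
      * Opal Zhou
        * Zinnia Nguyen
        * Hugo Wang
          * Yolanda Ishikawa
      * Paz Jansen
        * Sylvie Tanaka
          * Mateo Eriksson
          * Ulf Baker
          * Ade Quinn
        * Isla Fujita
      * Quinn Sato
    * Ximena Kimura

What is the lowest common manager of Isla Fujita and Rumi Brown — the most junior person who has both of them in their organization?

Trent Usman

Isla Fujita's chain of managers is Paz Jansen, Kestrel Jones, Trent Usman, Odalys Martin. Rumi Brown's chain of managers is Carmen Gupta, Idris Vargas, Elif Zhang, Trent Usman, Odalys Martin. The first manager that appears in both chains is Trent Usman.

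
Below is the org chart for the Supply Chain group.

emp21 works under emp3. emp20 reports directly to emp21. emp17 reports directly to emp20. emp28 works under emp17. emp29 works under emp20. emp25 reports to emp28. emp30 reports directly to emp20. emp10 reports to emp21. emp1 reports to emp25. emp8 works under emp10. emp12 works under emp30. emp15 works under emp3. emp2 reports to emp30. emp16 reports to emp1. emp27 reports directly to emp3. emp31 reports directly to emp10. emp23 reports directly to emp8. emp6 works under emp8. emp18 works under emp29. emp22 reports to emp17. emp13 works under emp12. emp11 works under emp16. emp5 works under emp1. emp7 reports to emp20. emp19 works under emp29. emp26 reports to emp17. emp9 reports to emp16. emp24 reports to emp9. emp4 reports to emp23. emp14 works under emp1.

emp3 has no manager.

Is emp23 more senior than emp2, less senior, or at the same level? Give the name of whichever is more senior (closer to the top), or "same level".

same level

Both emp23 and emp2 are 4 levels below emp3.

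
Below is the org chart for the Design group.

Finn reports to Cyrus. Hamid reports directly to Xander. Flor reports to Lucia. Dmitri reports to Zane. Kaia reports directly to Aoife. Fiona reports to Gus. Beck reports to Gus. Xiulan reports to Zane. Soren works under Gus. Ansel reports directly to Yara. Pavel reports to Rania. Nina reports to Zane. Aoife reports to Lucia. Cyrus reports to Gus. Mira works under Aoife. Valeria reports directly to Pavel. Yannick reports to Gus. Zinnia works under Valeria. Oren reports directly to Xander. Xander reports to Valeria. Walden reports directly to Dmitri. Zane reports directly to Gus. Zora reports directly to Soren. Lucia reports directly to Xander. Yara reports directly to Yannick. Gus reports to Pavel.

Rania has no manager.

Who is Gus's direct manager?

Pavel

Gus reports directly to Pavel.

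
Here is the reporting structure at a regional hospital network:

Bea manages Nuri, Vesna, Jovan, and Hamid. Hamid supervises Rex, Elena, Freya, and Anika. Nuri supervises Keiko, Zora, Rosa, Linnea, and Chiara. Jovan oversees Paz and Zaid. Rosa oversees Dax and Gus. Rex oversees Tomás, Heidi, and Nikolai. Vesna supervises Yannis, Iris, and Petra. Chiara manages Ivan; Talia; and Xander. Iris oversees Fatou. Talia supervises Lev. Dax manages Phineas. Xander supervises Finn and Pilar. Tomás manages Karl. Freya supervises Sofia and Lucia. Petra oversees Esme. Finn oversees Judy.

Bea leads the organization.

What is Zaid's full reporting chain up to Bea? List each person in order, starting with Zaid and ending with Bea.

Zaid reports to Jovan. Jovan reports to Bea. Bea is at the top.

Zaid -> Jovan -> Bea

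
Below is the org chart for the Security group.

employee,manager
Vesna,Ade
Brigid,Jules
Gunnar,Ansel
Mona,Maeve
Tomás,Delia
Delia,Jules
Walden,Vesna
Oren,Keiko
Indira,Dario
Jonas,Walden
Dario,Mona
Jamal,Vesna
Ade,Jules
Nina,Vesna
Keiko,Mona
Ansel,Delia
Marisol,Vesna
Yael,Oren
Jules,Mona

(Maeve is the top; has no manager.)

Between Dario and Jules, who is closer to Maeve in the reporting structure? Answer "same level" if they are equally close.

same level

Both Dario and Jules are 2 levels below Maeve.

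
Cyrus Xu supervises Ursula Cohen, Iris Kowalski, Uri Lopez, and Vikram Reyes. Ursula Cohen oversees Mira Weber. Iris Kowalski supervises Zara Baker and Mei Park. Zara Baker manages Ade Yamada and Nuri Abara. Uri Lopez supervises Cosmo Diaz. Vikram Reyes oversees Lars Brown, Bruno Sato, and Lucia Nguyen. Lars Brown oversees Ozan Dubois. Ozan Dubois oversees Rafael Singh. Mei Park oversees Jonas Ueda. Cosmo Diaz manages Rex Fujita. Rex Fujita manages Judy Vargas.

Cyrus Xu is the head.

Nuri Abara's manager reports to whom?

Nuri Abara reports to Zara Baker, and Zara Baker reports to Iris Kowalski. So Nuri Abara's skip-level manager is Iris Kowalski.

Iris Kowalski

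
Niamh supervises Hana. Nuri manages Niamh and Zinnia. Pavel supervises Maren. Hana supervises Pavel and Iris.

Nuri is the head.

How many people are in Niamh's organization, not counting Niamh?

4

Niamh directly manages Hana. Under Hana: Iris, Pavel, Maren (3). That's 4 in total.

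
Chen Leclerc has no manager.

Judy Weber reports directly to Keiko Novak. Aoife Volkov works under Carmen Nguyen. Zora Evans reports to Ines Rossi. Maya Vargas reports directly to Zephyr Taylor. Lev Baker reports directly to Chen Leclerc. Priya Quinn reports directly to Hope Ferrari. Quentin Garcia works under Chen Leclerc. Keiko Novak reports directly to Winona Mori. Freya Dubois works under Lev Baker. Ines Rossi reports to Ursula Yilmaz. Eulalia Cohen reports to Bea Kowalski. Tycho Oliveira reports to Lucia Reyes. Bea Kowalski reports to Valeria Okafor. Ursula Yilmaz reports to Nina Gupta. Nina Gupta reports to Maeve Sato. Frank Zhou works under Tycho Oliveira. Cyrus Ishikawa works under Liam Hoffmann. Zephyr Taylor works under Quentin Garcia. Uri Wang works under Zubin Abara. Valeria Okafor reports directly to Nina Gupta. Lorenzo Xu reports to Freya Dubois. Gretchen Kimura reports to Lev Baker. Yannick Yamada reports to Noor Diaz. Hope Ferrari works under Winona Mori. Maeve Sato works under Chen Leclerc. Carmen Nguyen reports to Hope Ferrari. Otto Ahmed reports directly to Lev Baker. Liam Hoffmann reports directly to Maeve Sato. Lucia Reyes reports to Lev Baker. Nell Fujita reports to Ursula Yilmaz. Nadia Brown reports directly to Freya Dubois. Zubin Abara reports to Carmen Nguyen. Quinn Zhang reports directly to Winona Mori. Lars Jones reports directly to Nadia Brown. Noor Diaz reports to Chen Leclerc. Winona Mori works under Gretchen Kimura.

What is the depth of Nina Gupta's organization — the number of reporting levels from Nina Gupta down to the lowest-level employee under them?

3

The longest chain under Nina Gupta runs Nina Gupta → Valeria Okafor → Bea Kowalski → Eulalia Cohen, which is 3 levels below Nina Gupta.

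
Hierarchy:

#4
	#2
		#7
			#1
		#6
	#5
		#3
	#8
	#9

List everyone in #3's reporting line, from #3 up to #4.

#3 -> #5 -> #4

#3 reports to #5. #5 reports to #4. #4 is at the top.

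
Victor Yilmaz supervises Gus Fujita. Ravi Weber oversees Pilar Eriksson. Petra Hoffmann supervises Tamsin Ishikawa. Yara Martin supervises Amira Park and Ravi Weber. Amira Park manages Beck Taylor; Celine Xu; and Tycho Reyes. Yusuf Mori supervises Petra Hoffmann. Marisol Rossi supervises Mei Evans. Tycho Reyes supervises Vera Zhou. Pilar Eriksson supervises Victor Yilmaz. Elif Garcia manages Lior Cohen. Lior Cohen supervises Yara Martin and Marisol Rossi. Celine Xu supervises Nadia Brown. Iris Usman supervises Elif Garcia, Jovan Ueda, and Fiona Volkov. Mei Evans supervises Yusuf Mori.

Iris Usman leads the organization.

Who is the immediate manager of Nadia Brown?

Nadia Brown reports directly to Celine Xu.

Celine Xu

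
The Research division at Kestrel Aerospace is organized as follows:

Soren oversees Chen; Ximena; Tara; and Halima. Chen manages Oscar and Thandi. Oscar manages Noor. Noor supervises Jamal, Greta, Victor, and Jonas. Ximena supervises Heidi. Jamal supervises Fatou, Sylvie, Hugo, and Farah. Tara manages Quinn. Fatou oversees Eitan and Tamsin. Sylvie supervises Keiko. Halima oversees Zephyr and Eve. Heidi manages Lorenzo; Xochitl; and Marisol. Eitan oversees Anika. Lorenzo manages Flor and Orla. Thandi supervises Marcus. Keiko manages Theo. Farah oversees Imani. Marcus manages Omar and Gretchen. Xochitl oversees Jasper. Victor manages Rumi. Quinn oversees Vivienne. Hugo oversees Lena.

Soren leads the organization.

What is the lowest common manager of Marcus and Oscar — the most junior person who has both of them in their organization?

Marcus's chain of managers is Thandi, Chen, Soren. Oscar's chain of managers is Chen, Soren. The first manager that appears in both chains is Chen.

Chen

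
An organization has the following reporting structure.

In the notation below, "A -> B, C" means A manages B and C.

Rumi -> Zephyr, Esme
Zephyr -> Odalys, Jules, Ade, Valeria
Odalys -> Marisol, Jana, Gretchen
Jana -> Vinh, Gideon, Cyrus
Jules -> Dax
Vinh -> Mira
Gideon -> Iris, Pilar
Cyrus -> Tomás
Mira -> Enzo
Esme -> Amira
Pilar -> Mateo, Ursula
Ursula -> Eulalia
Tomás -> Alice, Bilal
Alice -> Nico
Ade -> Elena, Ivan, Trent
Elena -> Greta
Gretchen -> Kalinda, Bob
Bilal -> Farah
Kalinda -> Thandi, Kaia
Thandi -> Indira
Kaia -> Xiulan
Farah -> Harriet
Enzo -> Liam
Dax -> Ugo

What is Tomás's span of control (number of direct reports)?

Tomás directly manages Alice, Bilal. That is 2 direct reports.

2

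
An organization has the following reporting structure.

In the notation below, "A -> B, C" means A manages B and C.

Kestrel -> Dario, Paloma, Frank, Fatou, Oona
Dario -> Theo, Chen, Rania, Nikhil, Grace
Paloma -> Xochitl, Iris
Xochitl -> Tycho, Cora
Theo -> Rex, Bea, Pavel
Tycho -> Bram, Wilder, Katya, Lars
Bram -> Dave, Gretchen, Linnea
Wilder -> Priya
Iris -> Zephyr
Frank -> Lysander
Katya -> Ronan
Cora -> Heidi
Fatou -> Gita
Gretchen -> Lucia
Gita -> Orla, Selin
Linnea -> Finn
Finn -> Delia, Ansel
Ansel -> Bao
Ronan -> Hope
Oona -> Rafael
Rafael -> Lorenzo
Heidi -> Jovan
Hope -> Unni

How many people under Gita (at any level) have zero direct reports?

The people in Gita's organization with no one reporting to them are Selin, Orla. That is 2.

2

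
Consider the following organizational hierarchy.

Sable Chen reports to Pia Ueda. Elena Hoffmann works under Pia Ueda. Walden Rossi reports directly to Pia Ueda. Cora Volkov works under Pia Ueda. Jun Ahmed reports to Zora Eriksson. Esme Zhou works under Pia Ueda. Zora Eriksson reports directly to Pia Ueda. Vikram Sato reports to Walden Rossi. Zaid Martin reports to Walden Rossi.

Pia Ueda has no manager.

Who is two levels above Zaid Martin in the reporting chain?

Pia Ueda

Zaid Martin reports to Walden Rossi, and Walden Rossi reports to Pia Ueda. So Zaid Martin's skip-level manager is Pia Ueda.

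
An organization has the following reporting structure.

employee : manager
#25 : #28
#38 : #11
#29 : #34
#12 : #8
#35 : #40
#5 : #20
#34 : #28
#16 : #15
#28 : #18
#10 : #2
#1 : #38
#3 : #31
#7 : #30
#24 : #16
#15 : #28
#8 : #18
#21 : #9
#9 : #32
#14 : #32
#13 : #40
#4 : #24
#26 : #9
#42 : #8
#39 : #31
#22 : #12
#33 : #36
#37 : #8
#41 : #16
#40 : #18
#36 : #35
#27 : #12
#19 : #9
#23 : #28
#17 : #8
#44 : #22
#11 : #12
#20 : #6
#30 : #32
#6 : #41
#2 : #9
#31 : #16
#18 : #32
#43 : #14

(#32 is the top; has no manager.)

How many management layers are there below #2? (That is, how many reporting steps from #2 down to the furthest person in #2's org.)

1

The longest chain under #2 runs #2 → #10, which is 1 level below #2.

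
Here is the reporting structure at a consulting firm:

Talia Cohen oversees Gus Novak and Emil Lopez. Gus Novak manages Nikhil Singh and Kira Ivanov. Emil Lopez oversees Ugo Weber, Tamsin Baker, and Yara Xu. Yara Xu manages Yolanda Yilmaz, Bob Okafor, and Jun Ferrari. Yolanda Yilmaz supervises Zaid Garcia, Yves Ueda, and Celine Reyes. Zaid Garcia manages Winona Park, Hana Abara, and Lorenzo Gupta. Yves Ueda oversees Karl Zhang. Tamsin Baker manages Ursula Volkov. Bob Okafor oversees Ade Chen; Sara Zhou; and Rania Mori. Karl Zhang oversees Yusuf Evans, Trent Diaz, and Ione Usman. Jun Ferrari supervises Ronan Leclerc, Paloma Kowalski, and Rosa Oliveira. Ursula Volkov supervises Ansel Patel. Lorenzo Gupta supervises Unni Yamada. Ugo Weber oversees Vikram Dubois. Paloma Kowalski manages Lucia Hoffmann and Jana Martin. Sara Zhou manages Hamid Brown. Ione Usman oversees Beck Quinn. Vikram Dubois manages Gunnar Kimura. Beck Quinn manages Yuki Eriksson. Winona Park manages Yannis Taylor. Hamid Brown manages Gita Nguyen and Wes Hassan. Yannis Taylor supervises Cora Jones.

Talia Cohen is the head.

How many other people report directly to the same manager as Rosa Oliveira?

2

Rosa Oliveira reports to Jun Ferrari. Jun Ferrari's other direct reports are Paloma Kowalski, Ronan Leclerc — 2 peers.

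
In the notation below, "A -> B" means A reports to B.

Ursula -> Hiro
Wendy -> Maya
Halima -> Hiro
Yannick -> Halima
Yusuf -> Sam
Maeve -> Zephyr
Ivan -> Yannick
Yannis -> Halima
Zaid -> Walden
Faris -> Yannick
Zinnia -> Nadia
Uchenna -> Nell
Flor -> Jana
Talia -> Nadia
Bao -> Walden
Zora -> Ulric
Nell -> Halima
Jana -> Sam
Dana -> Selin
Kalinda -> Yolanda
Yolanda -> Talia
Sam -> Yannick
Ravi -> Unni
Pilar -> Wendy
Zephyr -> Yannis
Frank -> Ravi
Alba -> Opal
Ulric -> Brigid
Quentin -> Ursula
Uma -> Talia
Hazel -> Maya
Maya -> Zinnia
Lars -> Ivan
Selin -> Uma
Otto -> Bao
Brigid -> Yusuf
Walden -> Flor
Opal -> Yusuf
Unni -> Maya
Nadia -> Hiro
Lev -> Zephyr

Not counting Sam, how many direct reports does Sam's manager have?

2

Sam reports to Yannick. Yannick's other direct reports are Ivan, Faris — 2 peers.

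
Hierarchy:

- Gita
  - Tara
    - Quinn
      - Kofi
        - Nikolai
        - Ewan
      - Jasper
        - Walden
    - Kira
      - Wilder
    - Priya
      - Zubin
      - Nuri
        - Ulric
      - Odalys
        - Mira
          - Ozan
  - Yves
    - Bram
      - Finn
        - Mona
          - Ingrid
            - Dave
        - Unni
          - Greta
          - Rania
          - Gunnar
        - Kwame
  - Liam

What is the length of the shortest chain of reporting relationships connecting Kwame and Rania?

Kwame is 1 level below Finn, and Rania is 2 levels below Finn (their lowest common manager). The shortest path runs up from Kwame to Finn and back down to Rania: 1 + 2 = 3 links.

3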